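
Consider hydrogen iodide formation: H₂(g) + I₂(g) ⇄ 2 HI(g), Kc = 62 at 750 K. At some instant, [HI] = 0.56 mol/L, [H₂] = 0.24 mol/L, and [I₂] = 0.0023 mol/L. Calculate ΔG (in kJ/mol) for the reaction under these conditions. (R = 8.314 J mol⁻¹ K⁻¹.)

Qc = [HI]² / ([H₂]·[I₂]) = (0.56)² / ((0.24)·(0.0023)) = 568
ΔG = RT ln(Qc/Kc) = (8.314 J mol⁻¹ K⁻¹)(750 K) × ln(568/62)
   = (6.236 kJ/mol)(2.215) = 13.8 kJ/mol
ΔG > 0, so the forward reaction is non-spontaneous (proceeds in reverse).

ΔG = 13.8 kJ/mol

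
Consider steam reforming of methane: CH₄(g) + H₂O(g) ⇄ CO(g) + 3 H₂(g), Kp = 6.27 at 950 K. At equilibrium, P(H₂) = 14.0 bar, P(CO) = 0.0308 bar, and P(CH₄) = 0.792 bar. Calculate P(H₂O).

P(H₂O) = 17.0 bar

At equilibrium, Kp = P(CO)·P(H₂)³ / (P(CH₄)·P(H₂O)) = 6.27.
(0.0308)·(14.0)³ / ((0.792)·(P(H₂O))) = 6.27
P(H₂O) = 17.0 bar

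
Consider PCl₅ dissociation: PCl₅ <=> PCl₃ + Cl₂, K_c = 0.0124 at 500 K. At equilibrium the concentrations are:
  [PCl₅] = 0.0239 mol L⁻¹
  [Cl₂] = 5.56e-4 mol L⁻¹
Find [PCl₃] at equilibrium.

[PCl₃] = 0.533 mol L⁻¹

At equilibrium, K_c = [PCl₃]·[Cl₂] / [PCl₅] = 0.0124.
([PCl₃])·(5.56e-4) / (0.0239) = 0.0124
[PCl₃] = 0.533 mol L⁻¹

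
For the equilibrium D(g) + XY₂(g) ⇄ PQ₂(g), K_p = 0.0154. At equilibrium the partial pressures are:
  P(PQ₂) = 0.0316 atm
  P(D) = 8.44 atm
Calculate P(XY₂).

At equilibrium, K_p = P(PQ₂) / (P(D)·P(XY₂)) = 0.0154.
(0.0316) / ((8.44)·(P(XY₂))) = 0.0154
P(XY₂) = 0.243 atm

P(XY₂) = 0.243 atm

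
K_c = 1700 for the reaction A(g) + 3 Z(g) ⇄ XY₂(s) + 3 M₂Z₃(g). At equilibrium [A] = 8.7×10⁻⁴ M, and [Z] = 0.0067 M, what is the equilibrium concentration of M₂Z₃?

(XY₂ is a pure solid — omitted from K_c.)
At equilibrium, K_c = [M₂Z₃]³ / ([A]·[Z]³) = 1700.
([M₂Z₃])³ / ((8.7×10⁻⁴)·(0.0067)³) = 1700
[M₂Z₃]³ = 4.45×10⁻⁷ ⇒ [M₂Z₃] = 0.0076 M

[M₂Z₃] = 0.0076 M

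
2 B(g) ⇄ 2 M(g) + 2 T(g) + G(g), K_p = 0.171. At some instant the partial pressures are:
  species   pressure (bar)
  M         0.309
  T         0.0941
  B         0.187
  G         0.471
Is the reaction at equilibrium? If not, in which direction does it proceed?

to the right

Q_p = P(M)²·P(T)²·P(G) / P(B)² = (0.309)²·(0.0941)²·(0.471) / (0.187)² = 0.0114
Q_p = 0.0114 < K_p = 0.171, so the forward reaction proceeds.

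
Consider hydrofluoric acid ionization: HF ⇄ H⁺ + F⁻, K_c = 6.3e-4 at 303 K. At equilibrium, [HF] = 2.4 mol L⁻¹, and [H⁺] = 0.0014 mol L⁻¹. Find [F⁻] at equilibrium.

[F⁻] = 1.1 mol L⁻¹

At equilibrium, K_c = [H⁺]·[F⁻] / [HF] = 6.3e-4.
(0.0014)·([F⁻]) / (2.4) = 6.3e-4
[F⁻] = 1.08 = 1.1 mol L⁻¹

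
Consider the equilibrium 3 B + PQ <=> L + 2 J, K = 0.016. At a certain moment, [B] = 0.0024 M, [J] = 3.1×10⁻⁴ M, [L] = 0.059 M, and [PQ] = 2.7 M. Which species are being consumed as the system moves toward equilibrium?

L, J (products)

Q = [L]·[J]² / ([B]³·[PQ]) = (0.059)·(3.1×10⁻⁴)² / ((0.0024)³·(2.7)) = 0.15
Q = 0.15 > K = 0.016: net reverse reaction.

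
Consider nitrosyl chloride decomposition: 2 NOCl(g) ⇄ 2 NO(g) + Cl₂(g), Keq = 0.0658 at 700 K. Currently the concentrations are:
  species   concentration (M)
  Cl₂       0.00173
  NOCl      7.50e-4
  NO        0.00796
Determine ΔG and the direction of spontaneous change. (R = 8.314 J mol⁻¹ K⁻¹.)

ΔG = 6.32 kJ/mol; the forward reaction is non-spontaneous

Q = [NO]²·[Cl₂] / [NOCl]² = (0.00796)²·(0.00173) / (7.50e-4)² = 0.195
ΔG = RT ln(Q/Keq) = (8.314 J mol⁻¹ K⁻¹)(700 K) × ln(0.195/0.0658)
   = (5.820 kJ/mol)(1.086) = 6.32 kJ/mol
ΔG > 0, so the forward reaction is non-spontaneous (proceeds in reverse).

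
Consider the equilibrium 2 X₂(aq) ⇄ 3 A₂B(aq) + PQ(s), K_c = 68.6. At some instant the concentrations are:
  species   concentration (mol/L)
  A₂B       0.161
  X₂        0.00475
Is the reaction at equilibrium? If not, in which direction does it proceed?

toward reactants

(PQ is a pure solid — omitted from Q_c.)
Q_c = [A₂B]³ / [X₂]² = (0.161)³ / (0.00475)² = 185
Q_c = 185 > K_c = 68.6, so the reverse reaction proceeds.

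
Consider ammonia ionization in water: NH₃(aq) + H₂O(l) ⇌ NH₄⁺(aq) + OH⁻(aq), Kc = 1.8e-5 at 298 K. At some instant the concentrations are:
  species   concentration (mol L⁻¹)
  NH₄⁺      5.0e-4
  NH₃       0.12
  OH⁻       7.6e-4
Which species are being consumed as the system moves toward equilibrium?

NH₃, H₂O (reactants)

(H₂O is a pure liquid — omitted from Qc.)
Qc = [NH₄⁺]·[OH⁻] / [NH₃] = (5.0e-4)·(7.6e-4) / (0.12) = 3.2e-6
Qc = 3.2e-6 < Kc = 1.8e-5: net forward reaction.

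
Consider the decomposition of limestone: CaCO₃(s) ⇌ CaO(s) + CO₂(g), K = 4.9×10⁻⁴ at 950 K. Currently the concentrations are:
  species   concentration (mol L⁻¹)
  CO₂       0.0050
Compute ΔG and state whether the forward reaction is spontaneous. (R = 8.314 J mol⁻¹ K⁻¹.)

(CaCO₃, CaO are pure solids — omitted from Q.)
Q = [CO₂] = 0.00500
ΔG = RT ln(Q/K) = (8.314 J mol⁻¹ K⁻¹)(950 K) × ln(0.00500/4.9×10⁻⁴)
   = (7.898 kJ/mol)(2.323) = 18.3 kJ/mol
ΔG > 0, so the forward reaction is non-spontaneous (proceeds in reverse).

ΔG = 18.3 kJ/mol; the forward reaction is non-spontaneous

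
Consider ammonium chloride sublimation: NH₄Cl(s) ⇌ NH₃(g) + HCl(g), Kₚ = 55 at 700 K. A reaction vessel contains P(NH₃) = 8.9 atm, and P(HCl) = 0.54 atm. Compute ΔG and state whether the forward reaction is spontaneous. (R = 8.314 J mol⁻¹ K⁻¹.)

ΔG = -14.2 kJ/mol; the forward reaction is spontaneous

(NH₄Cl is a pure solid — omitted from Qₚ.)
Qₚ = P(NH₃)·P(HCl) = (8.9)·(0.54) = 4.81
ΔG = RT ln(Qₚ/Kₚ) = (8.314 J mol⁻¹ K⁻¹)(700 K) × ln(4.81/55)
   = (5.820 kJ/mol)(-2.437) = -14.2 kJ/mol
ΔG < 0, so the forward reaction is spontaneous (proceeds forward).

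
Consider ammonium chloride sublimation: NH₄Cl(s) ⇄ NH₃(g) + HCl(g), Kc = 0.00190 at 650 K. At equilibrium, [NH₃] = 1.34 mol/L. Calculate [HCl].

[HCl] = 0.00142 mol/L

(NH₄Cl is a pure solid — omitted from Kc.)
At equilibrium, Kc = [NH₃]·[HCl] = 0.00190.
(1.34)·([HCl]) = 0.00190
[HCl] = 0.00142 mol/L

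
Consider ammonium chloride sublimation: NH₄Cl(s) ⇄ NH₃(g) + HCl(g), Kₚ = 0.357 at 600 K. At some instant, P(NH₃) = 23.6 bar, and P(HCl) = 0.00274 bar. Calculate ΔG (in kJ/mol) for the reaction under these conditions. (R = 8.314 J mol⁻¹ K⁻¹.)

(NH₄Cl is a pure solid — omitted from Qₚ.)
Qₚ = P(NH₃)·P(HCl) = (23.6)·(0.00274) = 0.0647
ΔG = RT ln(Qₚ/Kₚ) = (8.314 J mol⁻¹ K⁻¹)(600 K) × ln(0.0647/0.357)
   = (4.988 kJ/mol)(-1.708) = -8.52 kJ/mol
ΔG < 0, so the forward reaction is spontaneous (proceeds forward).

ΔG = -8.52 kJ/mol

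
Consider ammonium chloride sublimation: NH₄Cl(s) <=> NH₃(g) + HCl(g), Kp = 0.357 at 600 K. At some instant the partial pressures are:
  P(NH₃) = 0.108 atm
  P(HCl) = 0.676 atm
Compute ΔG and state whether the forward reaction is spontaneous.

ΔG = -7.92 kJ/mol; the forward reaction is spontaneous

(NH₄Cl is a pure solid — omitted from Qp.)
Qp = P(NH₃)·P(HCl) = (0.108)·(0.676) = 0.0730
ΔG = RT ln(Qp/Kp) = (8.314 J mol⁻¹ K⁻¹)(600 K) × ln(0.0730/0.357)
   = (4.988 kJ/mol)(-1.587) = -7.92 kJ/mol
ΔG < 0, so the forward reaction is spontaneous (proceeds forward).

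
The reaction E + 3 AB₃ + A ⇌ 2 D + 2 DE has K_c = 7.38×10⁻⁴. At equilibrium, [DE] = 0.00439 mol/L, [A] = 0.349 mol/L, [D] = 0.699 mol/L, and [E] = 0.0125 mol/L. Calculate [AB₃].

[AB₃] = 1.43 mol/L

At equilibrium, K_c = [D]²·[DE]² / ([E]·[AB₃]³·[A]) = 7.38×10⁻⁴.
(0.699)²·(0.00439)² / ((0.0125)·([AB₃])³·(0.349)) = 7.38×10⁻⁴
[AB₃]³ = 2.92 ⇒ [AB₃] = 1.43 mol/L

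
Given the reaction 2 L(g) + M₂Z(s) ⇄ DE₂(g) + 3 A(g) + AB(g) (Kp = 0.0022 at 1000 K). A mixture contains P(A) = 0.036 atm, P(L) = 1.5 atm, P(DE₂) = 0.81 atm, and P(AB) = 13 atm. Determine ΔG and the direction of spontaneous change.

ΔG = -19.2 kJ/mol; the forward reaction is spontaneous

(M₂Z is a pure solid — omitted from Qp.)
Qp = P(DE₂)·P(A)³·P(AB) / P(L)² = (0.81)·(0.036)³·(13) / (1.5)² = 2.18e-4
ΔG = RT ln(Qp/Kp) = (8.314 J mol⁻¹ K⁻¹)(1000 K) × ln(2.18e-4/0.0022)
   = (8.314 kJ/mol)(-2.312) = -19.2 kJ/mol
ΔG < 0, so the forward reaction is spontaneous (proceeds forward).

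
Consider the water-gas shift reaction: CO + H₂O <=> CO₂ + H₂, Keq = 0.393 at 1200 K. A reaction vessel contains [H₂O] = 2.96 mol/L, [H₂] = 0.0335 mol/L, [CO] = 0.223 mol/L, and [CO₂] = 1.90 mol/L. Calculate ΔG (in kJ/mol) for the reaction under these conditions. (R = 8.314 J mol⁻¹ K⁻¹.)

ΔG = -14.0 kJ/mol

Q = [CO₂]·[H₂] / ([CO]·[H₂O]) = (1.90)·(0.0335) / ((0.223)·(2.96)) = 0.0964
ΔG = RT ln(Q/Keq) = (8.314 J mol⁻¹ K⁻¹)(1200 K) × ln(0.0964/0.393)
   = (9.977 kJ/mol)(-1.405) = -14.0 kJ/mol
ΔG < 0, so the forward reaction is spontaneous (proceeds forward).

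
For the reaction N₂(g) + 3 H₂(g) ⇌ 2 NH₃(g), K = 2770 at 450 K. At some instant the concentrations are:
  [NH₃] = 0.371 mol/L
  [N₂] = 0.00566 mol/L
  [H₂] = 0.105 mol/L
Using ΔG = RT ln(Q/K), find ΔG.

ΔG = 7.58 kJ/mol

Q = [NH₃]² / ([N₂]·[H₂]³) = (0.371)² / ((0.00566)·(0.105)³) = 21000
ΔG = RT ln(Q/K) = (8.314 J mol⁻¹ K⁻¹)(450 K) × ln(21000/2770)
   = (3.741 kJ/mol)(2.026) = 7.58 kJ/mol
ΔG > 0, so the forward reaction is non-spontaneous (proceeds in reverse).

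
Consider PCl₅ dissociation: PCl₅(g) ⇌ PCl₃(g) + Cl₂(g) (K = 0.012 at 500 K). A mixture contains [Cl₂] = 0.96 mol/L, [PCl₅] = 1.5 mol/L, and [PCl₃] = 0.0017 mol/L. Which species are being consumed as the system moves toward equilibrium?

Q = [PCl₃]·[Cl₂] / [PCl₅] = (0.0017)·(0.96) / (1.5) = 0.0011
Q = 0.0011 < K = 0.012: net forward reaction.

PCl₅ (reactants)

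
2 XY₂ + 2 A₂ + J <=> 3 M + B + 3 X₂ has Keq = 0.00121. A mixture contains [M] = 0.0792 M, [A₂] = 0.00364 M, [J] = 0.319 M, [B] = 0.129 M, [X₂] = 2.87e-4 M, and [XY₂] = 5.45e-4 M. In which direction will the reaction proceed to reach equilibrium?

no net change (already at equilibrium)

Q = [M]³·[B]·[X₂]³ / ([XY₂]²·[A₂]²·[J]) = (0.0792)³·(0.129)·(2.87e-4)³ / ((5.45e-4)²·(0.00364)²·(0.319)) = 0.00121
Q = 0.00121 = Keq, so the system is already at equilibrium.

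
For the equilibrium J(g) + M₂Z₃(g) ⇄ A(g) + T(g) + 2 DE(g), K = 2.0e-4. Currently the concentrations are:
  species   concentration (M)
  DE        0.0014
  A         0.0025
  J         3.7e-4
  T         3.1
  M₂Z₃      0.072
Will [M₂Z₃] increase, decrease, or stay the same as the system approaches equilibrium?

Q = [A]·[T]·[DE]² / ([J]·[M₂Z₃]) = (0.0025)·(3.1)·(0.0014)² / ((3.7e-4)·(0.072)) = 5.7e-4
Q = 5.7e-4 > K = 2.0e-4: net reverse reaction.
M₂Z₃ is a reactant, so it increases.

increase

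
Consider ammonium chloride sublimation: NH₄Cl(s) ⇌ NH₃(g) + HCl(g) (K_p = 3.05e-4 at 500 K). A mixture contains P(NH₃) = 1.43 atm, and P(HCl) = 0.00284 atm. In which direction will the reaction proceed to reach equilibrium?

to the left

(NH₄Cl is a pure solid — omitted from Q_p.)
Q_p = P(NH₃)·P(HCl) = (1.43)·(0.00284) = 0.00406
Q_p = 0.00406 > K_p = 3.05e-4, so the reverse reaction proceeds.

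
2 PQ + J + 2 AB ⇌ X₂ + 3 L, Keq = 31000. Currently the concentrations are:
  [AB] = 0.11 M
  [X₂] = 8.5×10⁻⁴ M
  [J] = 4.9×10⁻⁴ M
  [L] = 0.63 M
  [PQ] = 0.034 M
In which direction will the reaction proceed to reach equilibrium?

no net change (already at equilibrium)

Q = [X₂]·[L]³ / ([PQ]²·[J]·[AB]²) = (8.5×10⁻⁴)·(0.63)³ / ((0.034)²·(4.9×10⁻⁴)·(0.11)²) = 31000
Q = 31000 = Keq, so the system is already at equilibrium.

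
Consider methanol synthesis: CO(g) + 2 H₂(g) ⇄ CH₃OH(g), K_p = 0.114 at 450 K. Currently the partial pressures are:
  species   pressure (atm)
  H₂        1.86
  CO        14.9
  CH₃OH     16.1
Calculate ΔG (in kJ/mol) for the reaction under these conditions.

Q_p = P(CH₃OH) / (P(CO)·P(H₂)²) = (16.1) / ((14.9)·(1.86)²) = 0.312
ΔG = RT ln(Q_p/K_p) = (8.314 J mol⁻¹ K⁻¹)(450 K) × ln(0.312/0.114)
   = (3.741 kJ/mol)(1.007) = 3.77 kJ/mol
ΔG > 0, so the forward reaction is non-spontaneous (proceeds in reverse).

ΔG = 3.77 kJ/mol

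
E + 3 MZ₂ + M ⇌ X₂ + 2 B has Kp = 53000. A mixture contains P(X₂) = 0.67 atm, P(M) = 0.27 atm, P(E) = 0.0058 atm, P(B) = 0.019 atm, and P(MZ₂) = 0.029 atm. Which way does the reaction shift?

forward (toward products)

Qp = P(X₂)·P(B)² / (P(E)·P(MZ₂)³·P(M)) = (0.67)·(0.019)² / ((0.0058)·(0.029)³·(0.27)) = 6300
Qp = 6300 < Kp = 53000, so the forward reaction proceeds.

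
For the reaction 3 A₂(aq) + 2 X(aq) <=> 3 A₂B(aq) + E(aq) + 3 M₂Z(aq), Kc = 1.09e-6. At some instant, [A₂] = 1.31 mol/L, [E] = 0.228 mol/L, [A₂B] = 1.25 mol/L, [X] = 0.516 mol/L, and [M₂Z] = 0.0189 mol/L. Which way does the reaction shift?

in the reverse direction

Qc = [A₂B]³·[E]·[M₂Z]³ / ([A₂]³·[X]²) = (1.25)³·(0.228)·(0.0189)³ / ((1.31)³·(0.516)²) = 5.02e-6
Qc = 5.02e-6 > Kc = 1.09e-6, so the reverse reaction proceeds.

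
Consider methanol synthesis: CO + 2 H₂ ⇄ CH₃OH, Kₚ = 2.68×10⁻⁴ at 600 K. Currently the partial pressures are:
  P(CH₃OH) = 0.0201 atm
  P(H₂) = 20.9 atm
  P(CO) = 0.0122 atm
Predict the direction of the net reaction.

Qₚ = P(CH₃OH) / (P(CO)·P(H₂)²) = (0.0201) / ((0.0122)·(20.9)²) = 0.00377
Qₚ = 0.00377 > Kₚ = 2.68×10⁻⁴, so the reverse reaction proceeds.

in the reverse direction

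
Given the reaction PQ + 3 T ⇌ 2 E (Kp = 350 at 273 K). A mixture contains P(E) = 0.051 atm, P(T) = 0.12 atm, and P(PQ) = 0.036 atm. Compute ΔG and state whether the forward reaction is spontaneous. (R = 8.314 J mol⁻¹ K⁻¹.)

Qp = P(E)² / (P(PQ)·P(T)³) = (0.051)² / ((0.036)·(0.12)³) = 41.8
ΔG = RT ln(Qp/Kp) = (8.314 J mol⁻¹ K⁻¹)(273 K) × ln(41.8/350)
   = (2.270 kJ/mol)(-2.125) = -4.82 kJ/mol
ΔG < 0, so the forward reaction is spontaneous (proceeds forward).

ΔG = -4.82 kJ/mol; the forward reaction is spontaneous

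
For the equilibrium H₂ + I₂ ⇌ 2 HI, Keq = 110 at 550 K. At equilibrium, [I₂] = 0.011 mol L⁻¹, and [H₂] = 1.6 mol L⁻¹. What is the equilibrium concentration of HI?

[HI] = 1.4 mol L⁻¹

At equilibrium, Keq = [HI]² / ([H₂]·[I₂]) = 110.
([HI])² / ((1.6)·(0.011)) = 110
[HI]² = 1.94 ⇒ [HI] = 1.4 mol L⁻¹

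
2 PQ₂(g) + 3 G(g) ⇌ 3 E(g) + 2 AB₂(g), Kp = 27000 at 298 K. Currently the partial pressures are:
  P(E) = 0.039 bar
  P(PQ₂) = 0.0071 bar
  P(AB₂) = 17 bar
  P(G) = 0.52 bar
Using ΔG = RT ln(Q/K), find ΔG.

ΔG = -5.98 kJ/mol

Qp = P(E)³·P(AB₂)² / (P(PQ₂)²·P(G)³) = (0.039)³·(17)² / ((0.0071)²·(0.52)³) = 2420
ΔG = RT ln(Qp/Kp) = (8.314 J mol⁻¹ K⁻¹)(298 K) × ln(2420/27000)
   = (2.478 kJ/mol)(-2.412) = -5.98 kJ/mol
ΔG < 0, so the forward reaction is spontaneous (proceeds forward).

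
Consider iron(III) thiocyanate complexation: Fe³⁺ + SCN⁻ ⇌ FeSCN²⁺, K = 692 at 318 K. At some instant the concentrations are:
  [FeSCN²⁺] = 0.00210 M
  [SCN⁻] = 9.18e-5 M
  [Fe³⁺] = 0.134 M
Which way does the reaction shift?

toward products

Q = [FeSCN²⁺] / ([Fe³⁺]·[SCN⁻]) = (0.00210) / ((0.134)·(9.18e-5)) = 171
Q = 171 < K = 692, so the forward reaction proceeds.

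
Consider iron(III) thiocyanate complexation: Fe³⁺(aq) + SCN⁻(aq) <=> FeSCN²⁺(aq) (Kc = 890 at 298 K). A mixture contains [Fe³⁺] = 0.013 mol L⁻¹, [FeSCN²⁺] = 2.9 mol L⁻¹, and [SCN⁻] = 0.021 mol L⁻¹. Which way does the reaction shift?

Qc = [FeSCN²⁺] / ([Fe³⁺]·[SCN⁻]) = (2.9) / ((0.013)·(0.021)) = 11000
Qc = 11000 > Kc = 890, so the reverse reaction proceeds.

toward reactants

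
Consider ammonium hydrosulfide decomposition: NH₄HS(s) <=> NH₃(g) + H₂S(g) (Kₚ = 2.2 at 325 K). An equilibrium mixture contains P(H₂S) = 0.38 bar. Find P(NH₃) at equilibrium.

(NH₄HS is a pure solid — omitted from Kₚ.)
At equilibrium, Kₚ = P(NH₃)·P(H₂S) = 2.2.
(P(NH₃))·(0.38) = 2.2
P(NH₃) = 5.79 = 5.8 bar

P(NH₃) = 5.8 bar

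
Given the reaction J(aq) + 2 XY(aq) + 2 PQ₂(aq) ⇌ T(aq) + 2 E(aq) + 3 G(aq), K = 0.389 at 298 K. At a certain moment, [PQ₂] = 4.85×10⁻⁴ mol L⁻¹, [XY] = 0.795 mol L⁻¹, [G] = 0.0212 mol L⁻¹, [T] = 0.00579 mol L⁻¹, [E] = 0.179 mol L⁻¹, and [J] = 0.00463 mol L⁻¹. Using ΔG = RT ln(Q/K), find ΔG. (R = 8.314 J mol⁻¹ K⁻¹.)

ΔG = 4.68 kJ/mol

Q = [T]·[E]²·[G]³ / ([J]·[XY]²·[PQ₂]²) = (0.00579)·(0.179)²·(0.0212)³ / ((0.00463)·(0.795)²·(4.85×10⁻⁴)²) = 2.57
ΔG = RT ln(Q/K) = (8.314 J mol⁻¹ K⁻¹)(298 K) × ln(2.57/0.389)
   = (2.478 kJ/mol)(1.888) = 4.68 kJ/mol
ΔG > 0, so the forward reaction is non-spontaneous (proceeds in reverse).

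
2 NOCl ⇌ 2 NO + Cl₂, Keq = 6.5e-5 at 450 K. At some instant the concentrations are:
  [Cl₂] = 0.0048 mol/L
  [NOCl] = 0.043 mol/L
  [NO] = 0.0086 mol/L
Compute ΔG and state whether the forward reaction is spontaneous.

Q = [NO]²·[Cl₂] / [NOCl]² = (0.0086)²·(0.0048) / (0.043)² = 1.92e-4
ΔG = RT ln(Q/Keq) = (8.314 J mol⁻¹ K⁻¹)(450 K) × ln(1.92e-4/6.5e-5)
   = (3.741 kJ/mol)(1.083) = 4.05 kJ/mol
ΔG > 0, so the forward reaction is non-spontaneous (proceeds in reverse).

ΔG = 4.05 kJ/mol; the forward reaction is non-spontaneous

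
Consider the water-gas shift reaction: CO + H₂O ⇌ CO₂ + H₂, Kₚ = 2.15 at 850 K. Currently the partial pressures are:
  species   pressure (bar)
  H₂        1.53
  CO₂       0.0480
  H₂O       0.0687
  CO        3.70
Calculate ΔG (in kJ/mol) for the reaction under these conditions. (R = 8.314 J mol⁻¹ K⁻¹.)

Qₚ = P(CO₂)·P(H₂) / (P(CO)·P(H₂O)) = (0.0480)·(1.53) / ((3.70)·(0.0687)) = 0.289
ΔG = RT ln(Qₚ/Kₚ) = (8.314 J mol⁻¹ K⁻¹)(850 K) × ln(0.289/2.15)
   = (7.067 kJ/mol)(-2.007) = -14.2 kJ/mol
ΔG < 0, so the forward reaction is spontaneous (proceeds forward).

ΔG = -14.2 kJ/mol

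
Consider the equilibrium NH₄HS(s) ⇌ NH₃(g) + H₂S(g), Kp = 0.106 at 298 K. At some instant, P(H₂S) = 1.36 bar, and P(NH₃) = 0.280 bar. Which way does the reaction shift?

(NH₄HS is a pure solid — omitted from Qp.)
Qp = P(NH₃)·P(H₂S) = (0.280)·(1.36) = 0.381
Qp = 0.381 > Kp = 0.106, so the reverse reaction proceeds.

in the reverse direction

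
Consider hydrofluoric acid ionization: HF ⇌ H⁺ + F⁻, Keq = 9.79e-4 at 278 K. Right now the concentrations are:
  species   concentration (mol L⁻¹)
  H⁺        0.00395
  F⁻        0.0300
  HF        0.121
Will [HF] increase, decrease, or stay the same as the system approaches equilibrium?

stay the same

Q = [H⁺]·[F⁻] / [HF] = (0.00395)·(0.0300) / (0.121) = 9.79e-4
Q = 9.79e-4 = Keq; the system is at equilibrium.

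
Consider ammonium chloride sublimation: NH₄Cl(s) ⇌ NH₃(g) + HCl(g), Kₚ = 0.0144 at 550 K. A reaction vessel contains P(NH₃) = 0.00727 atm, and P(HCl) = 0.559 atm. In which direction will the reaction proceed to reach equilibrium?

(NH₄Cl is a pure solid — omitted from Qₚ.)
Qₚ = P(NH₃)·P(HCl) = (0.00727)·(0.559) = 0.00406
Qₚ = 0.00406 < Kₚ = 0.0144, so the forward reaction proceeds.

to the right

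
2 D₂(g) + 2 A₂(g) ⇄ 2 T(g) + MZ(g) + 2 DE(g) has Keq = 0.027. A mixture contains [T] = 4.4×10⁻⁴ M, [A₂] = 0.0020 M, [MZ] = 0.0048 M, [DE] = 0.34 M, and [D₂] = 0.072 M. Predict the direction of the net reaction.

Q = [T]²·[MZ]·[DE]² / ([D₂]²·[A₂]²) = (4.4×10⁻⁴)²·(0.0048)·(0.34)² / ((0.072)²·(0.0020)²) = 0.0052
Q = 0.0052 < Keq = 0.027, so the forward reaction proceeds.

forward (toward products)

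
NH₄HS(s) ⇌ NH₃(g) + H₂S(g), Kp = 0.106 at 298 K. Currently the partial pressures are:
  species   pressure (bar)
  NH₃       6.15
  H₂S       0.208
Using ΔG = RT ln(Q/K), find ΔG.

(NH₄HS is a pure solid — omitted from Qp.)
Qp = P(NH₃)·P(H₂S) = (6.15)·(0.208) = 1.28
ΔG = RT ln(Qp/Kp) = (8.314 J mol⁻¹ K⁻¹)(298 K) × ln(1.28/0.106)
   = (2.478 kJ/mol)(2.491) = 6.17 kJ/mol
ΔG > 0, so the forward reaction is non-spontaneous (proceeds in reverse).

ΔG = 6.17 kJ/mol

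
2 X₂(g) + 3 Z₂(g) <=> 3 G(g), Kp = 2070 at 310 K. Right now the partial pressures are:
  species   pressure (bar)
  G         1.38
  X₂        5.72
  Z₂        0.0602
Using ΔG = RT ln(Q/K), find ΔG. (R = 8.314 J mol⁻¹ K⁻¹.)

ΔG = -4.45 kJ/mol

Qp = P(G)³ / (P(X₂)²·P(Z₂)³) = (1.38)³ / ((5.72)²·(0.0602)³) = 368
ΔG = RT ln(Qp/Kp) = (8.314 J mol⁻¹ K⁻¹)(310 K) × ln(368/2070)
   = (2.577 kJ/mol)(-1.727) = -4.45 kJ/mol
ΔG < 0, so the forward reaction is spontaneous (proceeds forward).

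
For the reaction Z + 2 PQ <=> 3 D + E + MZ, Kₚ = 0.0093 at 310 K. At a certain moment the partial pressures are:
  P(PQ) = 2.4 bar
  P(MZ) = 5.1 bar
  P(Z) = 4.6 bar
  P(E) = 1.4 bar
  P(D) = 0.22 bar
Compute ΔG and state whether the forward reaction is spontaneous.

Qₚ = P(D)³·P(E)·P(MZ) / (P(Z)·P(PQ)²) = (0.22)³·(1.4)·(5.1) / ((4.6)·(2.4)²) = 0.00287
ΔG = RT ln(Qₚ/Kₚ) = (8.314 J mol⁻¹ K⁻¹)(310 K) × ln(0.00287/0.0093)
   = (2.577 kJ/mol)(-1.176) = -3.03 kJ/mol
ΔG < 0, so the forward reaction is spontaneous (proceeds forward).

ΔG = -3.03 kJ/mol; the forward reaction is spontaneous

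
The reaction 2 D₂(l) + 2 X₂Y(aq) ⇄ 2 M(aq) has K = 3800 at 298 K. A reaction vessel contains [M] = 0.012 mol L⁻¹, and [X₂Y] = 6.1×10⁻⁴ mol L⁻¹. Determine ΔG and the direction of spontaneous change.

(D₂ is a pure liquid — omitted from Q.)
Q = [M]² / [X₂Y]² = (0.012)² / (6.1×10⁻⁴)² = 387
ΔG = RT ln(Q/K) = (8.314 J mol⁻¹ K⁻¹)(298 K) × ln(387/3800)
   = (2.478 kJ/mol)(-2.284) = -5.66 kJ/mol
ΔG < 0, so the forward reaction is spontaneous (proceeds forward).

ΔG = -5.66 kJ/mol; the forward reaction is spontaneous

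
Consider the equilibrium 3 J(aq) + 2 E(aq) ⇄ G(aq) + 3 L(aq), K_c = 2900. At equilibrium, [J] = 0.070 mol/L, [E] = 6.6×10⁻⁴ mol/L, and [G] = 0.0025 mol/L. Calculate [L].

[L] = 0.056 mol/L

At equilibrium, K_c = [G]·[L]³ / ([J]³·[E]²) = 2900.
(0.0025)·([L])³ / ((0.070)³·(6.6×10⁻⁴)²) = 2900
[L]³ = 1.73×10⁻⁴ ⇒ [L] = 0.056 mol/L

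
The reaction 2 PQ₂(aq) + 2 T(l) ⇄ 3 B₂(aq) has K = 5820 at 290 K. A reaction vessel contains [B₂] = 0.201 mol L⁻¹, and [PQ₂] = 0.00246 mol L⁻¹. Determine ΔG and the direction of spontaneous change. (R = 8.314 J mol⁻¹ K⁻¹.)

(T is a pure liquid — omitted from Q.)
Q = [B₂]³ / [PQ₂]² = (0.201)³ / (0.00246)² = 1340
ΔG = RT ln(Q/K) = (8.314 J mol⁻¹ K⁻¹)(290 K) × ln(1340/5820)
   = (2.411 kJ/mol)(-1.469) = -3.54 kJ/mol
ΔG < 0, so the forward reaction is spontaneous (proceeds forward).

ΔG = -3.54 kJ/mol; the forward reaction is spontaneous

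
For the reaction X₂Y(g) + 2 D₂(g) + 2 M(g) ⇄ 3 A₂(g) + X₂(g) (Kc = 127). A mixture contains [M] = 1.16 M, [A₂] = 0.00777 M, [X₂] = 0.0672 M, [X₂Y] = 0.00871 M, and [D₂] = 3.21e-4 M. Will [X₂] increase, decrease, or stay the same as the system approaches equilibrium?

Qc = [A₂]³·[X₂] / ([X₂Y]·[D₂]²·[M]²) = (0.00777)³·(0.0672) / ((0.00871)·(3.21e-4)²·(1.16)²) = 26.1
Qc = 26.1 < Kc = 127: net forward reaction.
X₂ is a product, so it increases.

increase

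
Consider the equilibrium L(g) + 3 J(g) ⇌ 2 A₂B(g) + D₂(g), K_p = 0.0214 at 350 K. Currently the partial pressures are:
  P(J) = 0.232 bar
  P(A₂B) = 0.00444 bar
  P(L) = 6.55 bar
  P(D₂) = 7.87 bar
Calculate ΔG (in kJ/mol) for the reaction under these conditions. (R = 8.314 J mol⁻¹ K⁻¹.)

Q_p = P(A₂B)²·P(D₂) / (P(L)·P(J)³) = (0.00444)²·(7.87) / ((6.55)·(0.232)³) = 0.00190
ΔG = RT ln(Q_p/K_p) = (8.314 J mol⁻¹ K⁻¹)(350 K) × ln(0.00190/0.0214)
   = (2.910 kJ/mol)(-2.422) = -7.05 kJ/mol
ΔG < 0, so the forward reaction is spontaneous (proceeds forward).

ΔG = -7.05 kJ/mol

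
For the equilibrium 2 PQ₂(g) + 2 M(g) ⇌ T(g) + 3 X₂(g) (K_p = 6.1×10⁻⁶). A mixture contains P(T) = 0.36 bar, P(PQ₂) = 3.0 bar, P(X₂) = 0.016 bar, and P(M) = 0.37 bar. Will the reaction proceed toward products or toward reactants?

Q_p = P(T)·P(X₂)³ / (P(PQ₂)²·P(M)²) = (0.36)·(0.016)³ / ((3.0)²·(0.37)²) = 1.2×10⁻⁶
Q_p = 1.2×10⁻⁶ < K_p = 6.1×10⁻⁶, so the forward reaction proceeds.

toward products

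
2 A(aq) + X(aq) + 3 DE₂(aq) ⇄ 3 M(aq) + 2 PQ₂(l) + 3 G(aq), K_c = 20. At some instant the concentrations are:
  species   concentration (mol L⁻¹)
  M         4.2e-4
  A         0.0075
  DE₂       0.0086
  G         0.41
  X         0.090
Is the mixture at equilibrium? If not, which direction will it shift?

(PQ₂ is a pure liquid — omitted from Q_c.)
Q_c = [M]³·[G]³ / ([A]²·[X]·[DE₂]³) = (4.2e-4)³·(0.41)³ / ((0.0075)²·(0.090)·(0.0086)³) = 1.6
Q_c = 1.6 < K_c = 20: net forward reaction.

no; Q < K, reaction proceeds forward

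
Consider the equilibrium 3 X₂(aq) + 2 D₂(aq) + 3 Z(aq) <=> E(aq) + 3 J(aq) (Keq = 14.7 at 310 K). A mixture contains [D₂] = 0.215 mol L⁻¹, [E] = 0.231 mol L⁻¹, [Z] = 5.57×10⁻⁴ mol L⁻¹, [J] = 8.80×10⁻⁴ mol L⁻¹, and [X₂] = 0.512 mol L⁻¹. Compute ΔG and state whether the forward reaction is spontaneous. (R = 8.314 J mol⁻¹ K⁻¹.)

Q = [E]·[J]³ / ([X₂]³·[D₂]²·[Z]³) = (0.231)·(8.80×10⁻⁴)³ / ((0.512)³·(0.215)²·(5.57×10⁻⁴)³) = 147
ΔG = RT ln(Q/Keq) = (8.314 J mol⁻¹ K⁻¹)(310 K) × ln(147/14.7)
   = (2.577 kJ/mol)(2.303) = 5.93 kJ/mol
ΔG > 0, so the forward reaction is non-spontaneous (proceeds in reverse).

ΔG = 5.93 kJ/mol; the forward reaction is non-spontaneous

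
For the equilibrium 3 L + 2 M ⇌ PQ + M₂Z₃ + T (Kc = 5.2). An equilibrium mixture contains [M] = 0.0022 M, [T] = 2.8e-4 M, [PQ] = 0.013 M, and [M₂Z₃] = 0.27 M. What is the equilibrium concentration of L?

At equilibrium, Kc = [PQ]·[M₂Z₃]·[T] / ([L]³·[M]²) = 5.2.
(0.013)·(0.27)·(2.8e-4) / (([L])³·(0.0022)²) = 5.2
[L]³ = 0.0390 ⇒ [L] = 0.34 M

[L] = 0.34 M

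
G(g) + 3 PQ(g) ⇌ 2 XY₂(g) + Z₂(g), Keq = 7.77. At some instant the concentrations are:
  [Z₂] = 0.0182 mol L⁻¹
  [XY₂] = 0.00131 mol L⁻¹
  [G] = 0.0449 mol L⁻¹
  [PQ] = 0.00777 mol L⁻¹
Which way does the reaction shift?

forward (toward products)

Q = [XY₂]²·[Z₂] / ([G]·[PQ]³) = (0.00131)²·(0.0182) / ((0.0449)·(0.00777)³) = 1.48
Q = 1.48 < Keq = 7.77, so the forward reaction proceeds.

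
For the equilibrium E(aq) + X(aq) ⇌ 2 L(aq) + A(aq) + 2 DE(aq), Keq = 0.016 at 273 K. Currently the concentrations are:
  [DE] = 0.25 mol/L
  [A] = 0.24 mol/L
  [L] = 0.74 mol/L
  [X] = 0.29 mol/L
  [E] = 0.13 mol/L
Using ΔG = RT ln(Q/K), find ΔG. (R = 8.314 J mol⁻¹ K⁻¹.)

Q = [L]²·[A]·[DE]² / ([E]·[X]) = (0.74)²·(0.24)·(0.25)² / ((0.13)·(0.29)) = 0.218
ΔG = RT ln(Q/Keq) = (8.314 J mol⁻¹ K⁻¹)(273 K) × ln(0.218/0.016)
   = (2.270 kJ/mol)(2.612) = 5.93 kJ/mol
ΔG > 0, so the forward reaction is non-spontaneous (proceeds in reverse).

ΔG = 5.93 kJ/mol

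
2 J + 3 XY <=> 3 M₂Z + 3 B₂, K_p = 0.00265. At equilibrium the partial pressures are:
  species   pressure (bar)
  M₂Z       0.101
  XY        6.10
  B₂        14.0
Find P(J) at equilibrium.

At equilibrium, K_p = P(M₂Z)³·P(B₂)³ / (P(J)²·P(XY)³) = 0.00265.
(0.101)³·(14.0)³ / ((P(J))²·(6.10)³) = 0.00265
P(J)² = 4.70 ⇒ P(J) = 2.17 bar

P(J) = 2.17 bar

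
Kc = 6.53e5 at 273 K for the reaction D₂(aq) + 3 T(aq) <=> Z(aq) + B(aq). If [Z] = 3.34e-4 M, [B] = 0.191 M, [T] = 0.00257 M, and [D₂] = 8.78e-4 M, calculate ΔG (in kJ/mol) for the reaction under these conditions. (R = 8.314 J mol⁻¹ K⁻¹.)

ΔG = 4.27 kJ/mol

Qc = [Z]·[B] / ([D₂]·[T]³) = (3.34e-4)·(0.191) / ((8.78e-4)·(0.00257)³) = 4.28e6
ΔG = RT ln(Qc/Kc) = (8.314 J mol⁻¹ K⁻¹)(273 K) × ln(4.28e6/6.53e5)
   = (2.270 kJ/mol)(1.880) = 4.27 kJ/mol
ΔG > 0, so the forward reaction is non-spontaneous (proceeds in reverse).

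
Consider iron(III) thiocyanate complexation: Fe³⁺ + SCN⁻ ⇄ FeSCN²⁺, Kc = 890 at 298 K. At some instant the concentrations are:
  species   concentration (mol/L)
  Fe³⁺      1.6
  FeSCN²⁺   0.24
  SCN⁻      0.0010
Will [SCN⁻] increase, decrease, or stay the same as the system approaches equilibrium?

decrease

Qc = [FeSCN²⁺] / ([Fe³⁺]·[SCN⁻]) = (0.24) / ((1.6)·(0.0010)) = 150
Qc = 150 < Kc = 890: net forward reaction.
SCN⁻ is a reactant, so it decreases.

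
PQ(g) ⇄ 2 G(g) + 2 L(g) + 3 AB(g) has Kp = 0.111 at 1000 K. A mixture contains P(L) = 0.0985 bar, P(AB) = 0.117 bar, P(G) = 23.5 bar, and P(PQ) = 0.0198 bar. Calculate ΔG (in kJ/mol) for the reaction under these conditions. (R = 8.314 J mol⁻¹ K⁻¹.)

Qp = P(G)²·P(L)²·P(AB)³ / P(PQ) = (23.5)²·(0.0985)²·(0.117)³ / (0.0198) = 0.433
ΔG = RT ln(Qp/Kp) = (8.314 J mol⁻¹ K⁻¹)(1000 K) × ln(0.433/0.111)
   = (8.314 kJ/mol)(1.361) = 11.3 kJ/mol
ΔG > 0, so the forward reaction is non-spontaneous (proceeds in reverse).

ΔG = 11.3 kJ/mol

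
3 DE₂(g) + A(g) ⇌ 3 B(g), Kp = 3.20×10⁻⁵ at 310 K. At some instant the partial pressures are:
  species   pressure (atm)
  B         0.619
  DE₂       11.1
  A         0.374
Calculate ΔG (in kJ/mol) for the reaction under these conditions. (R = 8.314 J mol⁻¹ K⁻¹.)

Qp = P(B)³ / (P(DE₂)³·P(A)) = (0.619)³ / ((11.1)³·(0.374)) = 4.64×10⁻⁴
ΔG = RT ln(Qp/Kp) = (8.314 J mol⁻¹ K⁻¹)(310 K) × ln(4.64×10⁻⁴/3.20×10⁻⁵)
   = (2.577 kJ/mol)(2.674) = 6.89 kJ/mol
ΔG > 0, so the forward reaction is non-spontaneous (proceeds in reverse).

ΔG = 6.89 kJ/mol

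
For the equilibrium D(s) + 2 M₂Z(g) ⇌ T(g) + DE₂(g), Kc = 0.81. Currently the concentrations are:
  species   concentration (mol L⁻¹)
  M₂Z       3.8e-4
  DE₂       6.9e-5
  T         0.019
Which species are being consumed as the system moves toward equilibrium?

(D is a pure solid — omitted from Qc.)
Qc = [T]·[DE₂] / [M₂Z]² = (0.019)·(6.9e-5) / (3.8e-4)² = 9.1
Qc = 9.1 > Kc = 0.81: net reverse reaction.

T, DE₂ (products)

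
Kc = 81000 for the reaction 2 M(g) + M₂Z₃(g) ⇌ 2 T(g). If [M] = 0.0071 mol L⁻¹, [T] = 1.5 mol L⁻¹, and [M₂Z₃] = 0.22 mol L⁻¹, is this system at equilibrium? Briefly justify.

no; Q > K, reaction proceeds in reverse

Qc = [T]² / ([M]²·[M₂Z₃]) = (1.5)² / ((0.0071)²·(0.22)) = 2.0e5
Qc = 2.0e5 > Kc = 81000: net reverse reaction.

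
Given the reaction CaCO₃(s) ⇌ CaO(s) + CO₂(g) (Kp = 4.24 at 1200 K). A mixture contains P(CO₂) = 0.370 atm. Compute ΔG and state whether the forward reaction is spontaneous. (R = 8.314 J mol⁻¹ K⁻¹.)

ΔG = -24.3 kJ/mol; the forward reaction is spontaneous

(CaCO₃, CaO are pure solids — omitted from Qp.)
Qp = P(CO₂) = 0.370
ΔG = RT ln(Qp/Kp) = (8.314 J mol⁻¹ K⁻¹)(1200 K) × ln(0.370/4.24)
   = (9.977 kJ/mol)(-2.439) = -24.3 kJ/mol
ΔG < 0, so the forward reaction is spontaneous (proceeds forward).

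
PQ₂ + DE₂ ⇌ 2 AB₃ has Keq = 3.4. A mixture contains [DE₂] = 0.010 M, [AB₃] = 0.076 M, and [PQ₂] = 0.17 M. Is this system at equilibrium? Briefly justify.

yes, at equilibrium

Q = [AB₃]² / ([PQ₂]·[DE₂]) = (0.076)² / ((0.17)·(0.010)) = 3.4
Q = 3.4 = Keq; the system is at equilibrium.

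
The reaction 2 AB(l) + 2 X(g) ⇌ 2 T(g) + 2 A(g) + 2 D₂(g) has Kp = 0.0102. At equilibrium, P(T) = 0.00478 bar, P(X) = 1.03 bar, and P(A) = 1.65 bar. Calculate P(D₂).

P(D₂) = 13.2 bar

(AB is a pure liquid — omitted from Kp.)
At equilibrium, Kp = P(T)²·P(A)²·P(D₂)² / P(X)² = 0.0102.
(0.00478)²·(1.65)²·(P(D₂))² / (1.03)² = 0.0102
P(D₂)² = 174 ⇒ P(D₂) = 13.2 bar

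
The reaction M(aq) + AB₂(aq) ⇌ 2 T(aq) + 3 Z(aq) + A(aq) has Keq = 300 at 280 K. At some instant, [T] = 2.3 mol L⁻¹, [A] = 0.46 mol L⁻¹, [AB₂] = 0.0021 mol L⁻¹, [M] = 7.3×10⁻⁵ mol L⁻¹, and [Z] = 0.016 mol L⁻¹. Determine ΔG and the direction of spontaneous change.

ΔG = -3.56 kJ/mol; the forward reaction is spontaneous

Q = [T]²·[Z]³·[A] / ([M]·[AB₂]) = (2.3)²·(0.016)³·(0.46) / ((7.3×10⁻⁵)·(0.0021)) = 65.0
ΔG = RT ln(Q/Keq) = (8.314 J mol⁻¹ K⁻¹)(280 K) × ln(65.0/300)
   = (2.328 kJ/mol)(-1.529) = -3.56 kJ/mol
ΔG < 0, so the forward reaction is spontaneous (proceeds forward).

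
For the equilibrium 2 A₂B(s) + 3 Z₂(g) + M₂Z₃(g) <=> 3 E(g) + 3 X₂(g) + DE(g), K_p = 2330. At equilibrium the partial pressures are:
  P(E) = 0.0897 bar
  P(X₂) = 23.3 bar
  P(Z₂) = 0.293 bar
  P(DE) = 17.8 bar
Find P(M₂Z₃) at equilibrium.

(A₂B is a pure solid — omitted from K_p.)
At equilibrium, K_p = P(E)³·P(X₂)³·P(DE) / (P(Z₂)³·P(M₂Z₃)) = 2330.
(0.0897)³·(23.3)³·(17.8) / ((0.293)³·(P(M₂Z₃))) = 2330
P(M₂Z₃) = 2.77 bar

P(M₂Z₃) = 2.77 bar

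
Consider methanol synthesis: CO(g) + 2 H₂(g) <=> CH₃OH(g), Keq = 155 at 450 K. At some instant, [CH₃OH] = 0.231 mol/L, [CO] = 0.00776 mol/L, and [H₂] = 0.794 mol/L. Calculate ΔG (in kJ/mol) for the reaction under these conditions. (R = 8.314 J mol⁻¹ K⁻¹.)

Q = [CH₃OH] / ([CO]·[H₂]²) = (0.231) / ((0.00776)·(0.794)²) = 47.2
ΔG = RT ln(Q/Keq) = (8.314 J mol⁻¹ K⁻¹)(450 K) × ln(47.2/155)
   = (3.741 kJ/mol)(-1.189) = -4.45 kJ/mol
ΔG < 0, so the forward reaction is spontaneous (proceeds forward).

ΔG = -4.45 kJ/mol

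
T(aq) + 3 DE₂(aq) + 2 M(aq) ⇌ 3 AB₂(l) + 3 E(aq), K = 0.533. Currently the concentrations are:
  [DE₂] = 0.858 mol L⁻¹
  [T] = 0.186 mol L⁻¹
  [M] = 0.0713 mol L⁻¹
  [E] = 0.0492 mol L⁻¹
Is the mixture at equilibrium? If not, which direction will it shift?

(AB₂ is a pure liquid — omitted from Q.)
Q = [E]³ / ([T]·[DE₂]³·[M]²) = (0.0492)³ / ((0.186)·(0.858)³·(0.0713)²) = 0.199
Q = 0.199 < K = 0.533: net forward reaction.

no; Q < K, reaction proceeds forward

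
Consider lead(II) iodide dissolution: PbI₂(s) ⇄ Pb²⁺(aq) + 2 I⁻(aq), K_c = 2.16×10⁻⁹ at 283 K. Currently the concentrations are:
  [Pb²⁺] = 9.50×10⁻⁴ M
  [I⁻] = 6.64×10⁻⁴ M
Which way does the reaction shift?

(PbI₂ is a pure solid — omitted from Q_c.)
Q_c = [Pb²⁺]·[I⁻]² = (9.50×10⁻⁴)·(6.64×10⁻⁴)² = 4.19×10⁻¹⁰
Q_c = 4.19×10⁻¹⁰ < K_c = 2.16×10⁻⁹, so the forward reaction proceeds.

in the forward direction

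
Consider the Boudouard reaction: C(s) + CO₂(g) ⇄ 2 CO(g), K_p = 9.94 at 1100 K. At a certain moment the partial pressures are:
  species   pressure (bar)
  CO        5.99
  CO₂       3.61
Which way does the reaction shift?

neither direction; the system is at equilibrium

(C is a pure solid — omitted from Q_p.)
Q_p = P(CO)² / P(CO₂) = (5.99)² / (3.61) = 9.94
Q_p = 9.94 = K_p, so the system is already at equilibrium.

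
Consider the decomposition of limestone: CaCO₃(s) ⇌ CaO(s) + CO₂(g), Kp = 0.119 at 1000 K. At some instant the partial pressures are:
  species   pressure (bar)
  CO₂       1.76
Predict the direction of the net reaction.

in the reverse direction

(CaCO₃, CaO are pure solids — omitted from Qp.)
Qp = P(CO₂) = 1.76
Qp = 1.76 > Kp = 0.119, so the reverse reaction proceeds.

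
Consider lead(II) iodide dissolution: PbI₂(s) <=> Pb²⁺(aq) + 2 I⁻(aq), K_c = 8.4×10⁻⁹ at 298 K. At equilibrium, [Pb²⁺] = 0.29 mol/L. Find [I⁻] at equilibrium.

[I⁻] = 1.7×10⁻⁴ mol/L

(PbI₂ is a pure solid — omitted from K_c.)
At equilibrium, K_c = [Pb²⁺]·[I⁻]² = 8.4×10⁻⁹.
(0.29)·([I⁻])² = 8.4×10⁻⁹
[I⁻]² = 2.90×10⁻⁸ ⇒ [I⁻] = 1.7×10⁻⁴ mol/L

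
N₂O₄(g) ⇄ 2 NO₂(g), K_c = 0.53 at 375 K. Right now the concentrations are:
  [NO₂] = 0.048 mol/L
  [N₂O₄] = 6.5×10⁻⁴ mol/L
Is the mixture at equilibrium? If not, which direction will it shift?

no; Q > K, reaction proceeds in reverse

Q_c = [NO₂]² / [N₂O₄] = (0.048)² / (6.5×10⁻⁴) = 3.5
Q_c = 3.5 > K_c = 0.53: net reverse reaction.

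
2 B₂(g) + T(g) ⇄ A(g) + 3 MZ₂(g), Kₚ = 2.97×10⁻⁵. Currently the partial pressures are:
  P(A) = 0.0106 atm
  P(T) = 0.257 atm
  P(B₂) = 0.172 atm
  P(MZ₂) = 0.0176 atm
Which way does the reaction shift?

to the right

Qₚ = P(A)·P(MZ₂)³ / (P(B₂)²·P(T)) = (0.0106)·(0.0176)³ / ((0.172)²·(0.257)) = 7.60×10⁻⁶
Qₚ = 7.60×10⁻⁶ < Kₚ = 2.97×10⁻⁵, so the forward reaction proceeds.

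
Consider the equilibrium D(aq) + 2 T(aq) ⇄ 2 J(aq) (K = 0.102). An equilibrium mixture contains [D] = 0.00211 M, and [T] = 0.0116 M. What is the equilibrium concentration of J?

[J] = 1.70×10⁻⁴ M

At equilibrium, K = [J]² / ([D]·[T]²) = 0.102.
([J])² / ((0.00211)·(0.0116)²) = 0.102
[J]² = 2.90×10⁻⁸ ⇒ [J] = 1.70×10⁻⁴ M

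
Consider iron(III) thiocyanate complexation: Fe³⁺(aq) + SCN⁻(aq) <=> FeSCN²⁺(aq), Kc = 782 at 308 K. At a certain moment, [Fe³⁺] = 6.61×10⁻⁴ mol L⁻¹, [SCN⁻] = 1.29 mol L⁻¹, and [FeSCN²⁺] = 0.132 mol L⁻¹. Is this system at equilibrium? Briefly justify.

no; Q < K, reaction proceeds forward

Qc = [FeSCN²⁺] / ([Fe³⁺]·[SCN⁻]) = (0.132) / ((6.61×10⁻⁴)·(1.29)) = 155
Qc = 155 < Kc = 782: net forward reaction.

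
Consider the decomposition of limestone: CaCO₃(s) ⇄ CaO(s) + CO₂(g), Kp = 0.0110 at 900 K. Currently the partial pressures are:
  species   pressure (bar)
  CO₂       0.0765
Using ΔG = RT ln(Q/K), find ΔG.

(CaCO₃, CaO are pure solids — omitted from Qp.)
Qp = P(CO₂) = 0.0765
ΔG = RT ln(Qp/Kp) = (8.314 J mol⁻¹ K⁻¹)(900 K) × ln(0.0765/0.0110)
   = (7.483 kJ/mol)(1.939) = 14.5 kJ/mol
ΔG > 0, so the forward reaction is non-spontaneous (proceeds in reverse).

ΔG = 14.5 kJ/mol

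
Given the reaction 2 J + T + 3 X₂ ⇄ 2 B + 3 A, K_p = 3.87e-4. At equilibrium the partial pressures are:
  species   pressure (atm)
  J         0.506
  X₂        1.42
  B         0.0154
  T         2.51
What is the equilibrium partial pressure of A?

P(A) = 1.44 atm

At equilibrium, K_p = P(B)²·P(A)³ / (P(J)²·P(T)·P(X₂)³) = 3.87e-4.
(0.0154)²·(P(A))³ / ((0.506)²·(2.51)·(1.42)³) = 3.87e-4
P(A)³ = 3.00 ⇒ P(A) = 1.44 atm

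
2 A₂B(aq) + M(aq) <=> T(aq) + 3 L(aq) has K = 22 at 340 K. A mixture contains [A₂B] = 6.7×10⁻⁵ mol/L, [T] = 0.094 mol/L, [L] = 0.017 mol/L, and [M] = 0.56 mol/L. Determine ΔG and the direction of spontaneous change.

Q = [T]·[L]³ / ([A₂B]²·[M]) = (0.094)·(0.017)³ / ((6.7×10⁻⁵)²·(0.56)) = 184
ΔG = RT ln(Q/K) = (8.314 J mol⁻¹ K⁻¹)(340 K) × ln(184/22)
   = (2.827 kJ/mol)(2.124) = 6.00 kJ/mol
ΔG > 0, so the forward reaction is non-spontaneous (proceeds in reverse).

ΔG = 6.00 kJ/mol; the forward reaction is non-spontaneous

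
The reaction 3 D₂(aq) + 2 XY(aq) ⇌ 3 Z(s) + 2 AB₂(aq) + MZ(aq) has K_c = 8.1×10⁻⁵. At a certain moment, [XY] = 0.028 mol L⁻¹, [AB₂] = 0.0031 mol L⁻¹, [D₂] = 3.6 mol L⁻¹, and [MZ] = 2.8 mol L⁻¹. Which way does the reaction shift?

in the reverse direction

(Z is a pure solid — omitted from Q_c.)
Q_c = [AB₂]²·[MZ] / ([D₂]³·[XY]²) = (0.0031)²·(2.8) / ((3.6)³·(0.028)²) = 7.4×10⁻⁴
Q_c = 7.4×10⁻⁴ > K_c = 8.1×10⁻⁵, so the reverse reaction proceeds.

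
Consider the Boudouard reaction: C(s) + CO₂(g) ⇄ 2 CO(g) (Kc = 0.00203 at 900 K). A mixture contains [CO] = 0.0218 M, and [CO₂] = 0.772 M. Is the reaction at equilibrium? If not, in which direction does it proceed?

toward products

(C is a pure solid — omitted from Qc.)
Qc = [CO]² / [CO₂] = (0.0218)² / (0.772) = 6.16e-4
Qc = 6.16e-4 < Kc = 0.00203, so the forward reaction proceeds.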